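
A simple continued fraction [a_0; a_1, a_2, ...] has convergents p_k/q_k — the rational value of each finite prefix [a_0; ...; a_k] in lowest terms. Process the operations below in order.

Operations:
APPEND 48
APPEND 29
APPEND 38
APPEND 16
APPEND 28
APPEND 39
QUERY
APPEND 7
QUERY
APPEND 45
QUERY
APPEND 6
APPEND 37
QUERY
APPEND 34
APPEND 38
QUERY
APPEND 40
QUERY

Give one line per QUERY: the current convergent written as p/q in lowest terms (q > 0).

APPEND 48: p_0 = 48·1 + 0 = 48, q_0 = 48·0 + 1 = 1 → 48/1
APPEND 29: p_1 = 29·48 + 1 = 1393, q_1 = 29·1 + 0 = 29 → 1393/29
APPEND 38: p_2 = 38·1393 + 48 = 52982, q_2 = 38·29 + 1 = 1103 → 52982/1103
APPEND 16: p_3 = 16·52982 + 1393 = 849105, q_3 = 16·1103 + 29 = 17677 → 849105/17677
APPEND 28: p_4 = 28·849105 + 52982 = 23827922, q_4 = 28·17677 + 1103 = 496059 → 23827922/496059
APPEND 39: p_5 = 39·23827922 + 849105 = 930138063, q_5 = 39·496059 + 17677 = 19363978 → 930138063/19363978
APPEND 7: p_6 = 7·930138063 + 23827922 = 6534794363, q_6 = 7·19363978 + 496059 = 136043905 → 6534794363/136043905
APPEND 45: p_7 = 45·6534794363 + 930138063 = 294995884398, q_7 = 45·136043905 + 19363978 = 6141339703 → 294995884398/6141339703
APPEND 6: p_8 = 6·294995884398 + 6534794363 = 1776510100751, q_8 = 6·6141339703 + 136043905 = 36984082123 → 1776510100751/36984082123
APPEND 37: p_9 = 37·1776510100751 + 294995884398 = 66025869612185, q_9 = 37·36984082123 + 6141339703 = 1374552378254 → 66025869612185/1374552378254
APPEND 34: p_10 = 34·66025869612185 + 1776510100751 = 2246656076915041, q_10 = 34·1374552378254 + 36984082123 = 46771764942759 → 2246656076915041/46771764942759
APPEND 38: p_11 = 38·2246656076915041 + 66025869612185 = 85438956792383743, q_11 = 38·46771764942759 + 1374552378254 = 1778701620203096 → 85438956792383743/1778701620203096
APPEND 40: p_12 = 40·85438956792383743 + 2246656076915041 = 3419804927772264761, q_12 = 40·1778701620203096 + 46771764942759 = 71194836573066599 → 3419804927772264761/71194836573066599

930138063/19363978
6534794363/136043905
294995884398/6141339703
66025869612185/1374552378254
85438956792383743/1778701620203096
3419804927772264761/71194836573066599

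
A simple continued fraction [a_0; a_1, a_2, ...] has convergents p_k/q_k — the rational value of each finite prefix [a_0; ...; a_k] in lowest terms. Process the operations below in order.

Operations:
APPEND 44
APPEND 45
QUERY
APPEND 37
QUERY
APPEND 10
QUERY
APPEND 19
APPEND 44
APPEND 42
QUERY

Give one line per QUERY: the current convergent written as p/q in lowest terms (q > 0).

APPEND 44: p_0 = 44·1 + 0 = 44, q_0 = 44·0 + 1 = 1 → 44/1
APPEND 45: p_1 = 45·44 + 1 = 1981, q_1 = 45·1 + 0 = 45 → 1981/45
APPEND 37: p_2 = 37·1981 + 44 = 73341, q_2 = 37·45 + 1 = 1666 → 73341/1666
APPEND 10: p_3 = 10·73341 + 1981 = 735391, q_3 = 10·1666 + 45 = 16705 → 735391/16705
APPEND 19: p_4 = 19·735391 + 73341 = 14045770, q_4 = 19·16705 + 1666 = 319061 → 14045770/319061
APPEND 44: p_5 = 44·14045770 + 735391 = 618749271, q_5 = 44·319061 + 16705 = 14055389 → 618749271/14055389
APPEND 42: p_6 = 42·618749271 + 14045770 = 26001515152, q_6 = 42·14055389 + 319061 = 590645399 → 26001515152/590645399

1981/45
73341/1666
735391/16705
26001515152/590645399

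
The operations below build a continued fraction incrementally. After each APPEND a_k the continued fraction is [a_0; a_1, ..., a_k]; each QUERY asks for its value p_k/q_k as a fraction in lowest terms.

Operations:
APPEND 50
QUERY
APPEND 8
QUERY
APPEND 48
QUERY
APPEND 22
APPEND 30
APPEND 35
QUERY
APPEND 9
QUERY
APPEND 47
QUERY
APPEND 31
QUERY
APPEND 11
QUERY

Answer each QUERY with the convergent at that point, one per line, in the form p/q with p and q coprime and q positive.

50/1
401/8
19298/385
447305237/8923853
4038515141/80569402
190257516864/3795685747
5902021537925/117746827559
65112494434039/1299010788896

APPEND 50: p_0 = 50·1 + 0 = 50, q_0 = 50·0 + 1 = 1 → 50/1
APPEND 8: p_1 = 8·50 + 1 = 401, q_1 = 8·1 + 0 = 8 → 401/8
APPEND 48: p_2 = 48·401 + 50 = 19298, q_2 = 48·8 + 1 = 385 → 19298/385
APPEND 22: p_3 = 22·19298 + 401 = 424957, q_3 = 22·385 + 8 = 8478 → 424957/8478
APPEND 30: p_4 = 30·424957 + 19298 = 12768008, q_4 = 30·8478 + 385 = 254725 → 12768008/254725
APPEND 35: p_5 = 35·12768008 + 424957 = 447305237, q_5 = 35·254725 + 8478 = 8923853 → 447305237/8923853
APPEND 9: p_6 = 9·447305237 + 12768008 = 4038515141, q_6 = 9·8923853 + 254725 = 80569402 → 4038515141/80569402
APPEND 47: p_7 = 47·4038515141 + 447305237 = 190257516864, q_7 = 47·80569402 + 8923853 = 3795685747 → 190257516864/3795685747
APPEND 31: p_8 = 31·190257516864 + 4038515141 = 5902021537925, q_8 = 31·3795685747 + 80569402 = 117746827559 → 5902021537925/117746827559
APPEND 11: p_9 = 11·5902021537925 + 190257516864 = 65112494434039, q_9 = 11·117746827559 + 3795685747 = 1299010788896 → 65112494434039/1299010788896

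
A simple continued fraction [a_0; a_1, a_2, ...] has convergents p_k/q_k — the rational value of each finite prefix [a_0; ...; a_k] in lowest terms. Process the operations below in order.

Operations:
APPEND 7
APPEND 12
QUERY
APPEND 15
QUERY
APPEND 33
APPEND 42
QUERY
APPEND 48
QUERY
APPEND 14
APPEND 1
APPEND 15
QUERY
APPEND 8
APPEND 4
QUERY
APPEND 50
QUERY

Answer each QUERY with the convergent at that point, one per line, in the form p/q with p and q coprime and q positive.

85/12
1282/181
1781704/251551
85564183/12080433
20478347001/2891248303
680926428829/96137026183
34211433461907/4830162753620

APPEND 7: p_0 = 7·1 + 0 = 7, q_0 = 7·0 + 1 = 1 → 7/1
APPEND 12: p_1 = 12·7 + 1 = 85, q_1 = 12·1 + 0 = 12 → 85/12
APPEND 15: p_2 = 15·85 + 7 = 1282, q_2 = 15·12 + 1 = 181 → 1282/181
APPEND 33: p_3 = 33·1282 + 85 = 42391, q_3 = 33·181 + 12 = 5985 → 42391/5985
APPEND 42: p_4 = 42·42391 + 1282 = 1781704, q_4 = 42·5985 + 181 = 251551 → 1781704/251551
APPEND 48: p_5 = 48·1781704 + 42391 = 85564183, q_5 = 48·251551 + 5985 = 12080433 → 85564183/12080433
APPEND 14: p_6 = 14·85564183 + 1781704 = 1199680266, q_6 = 14·12080433 + 251551 = 169377613 → 1199680266/169377613
APPEND 1: p_7 = 1·1199680266 + 85564183 = 1285244449, q_7 = 1·169377613 + 12080433 = 181458046 → 1285244449/181458046
APPEND 15: p_8 = 15·1285244449 + 1199680266 = 20478347001, q_8 = 15·181458046 + 169377613 = 2891248303 → 20478347001/2891248303
APPEND 8: p_9 = 8·20478347001 + 1285244449 = 165112020457, q_9 = 8·2891248303 + 181458046 = 23311444470 → 165112020457/23311444470
APPEND 4: p_10 = 4·165112020457 + 20478347001 = 680926428829, q_10 = 4·23311444470 + 2891248303 = 96137026183 → 680926428829/96137026183
APPEND 50: p_11 = 50·680926428829 + 165112020457 = 34211433461907, q_11 = 50·96137026183 + 23311444470 = 4830162753620 → 34211433461907/4830162753620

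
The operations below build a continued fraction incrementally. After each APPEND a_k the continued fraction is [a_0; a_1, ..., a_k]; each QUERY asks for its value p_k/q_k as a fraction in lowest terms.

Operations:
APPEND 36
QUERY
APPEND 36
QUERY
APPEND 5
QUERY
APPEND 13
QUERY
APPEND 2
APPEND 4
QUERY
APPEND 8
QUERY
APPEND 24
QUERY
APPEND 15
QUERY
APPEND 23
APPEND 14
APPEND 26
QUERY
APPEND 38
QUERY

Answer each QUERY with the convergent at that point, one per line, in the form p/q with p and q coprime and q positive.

APPEND 36: p_0 = 36·1 + 0 = 36, q_0 = 36·0 + 1 = 1 → 36/1
APPEND 36: p_1 = 36·36 + 1 = 1297, q_1 = 36·1 + 0 = 36 → 1297/36
APPEND 5: p_2 = 5·1297 + 36 = 6521, q_2 = 5·36 + 1 = 181 → 6521/181
APPEND 13: p_3 = 13·6521 + 1297 = 86070, q_3 = 13·181 + 36 = 2389 → 86070/2389
APPEND 2: p_4 = 2·86070 + 6521 = 178661, q_4 = 2·2389 + 181 = 4959 → 178661/4959
APPEND 4: p_5 = 4·178661 + 86070 = 800714, q_5 = 4·4959 + 2389 = 22225 → 800714/22225
APPEND 8: p_6 = 8·800714 + 178661 = 6584373, q_6 = 8·22225 + 4959 = 182759 → 6584373/182759
APPEND 24: p_7 = 24·6584373 + 800714 = 158825666, q_7 = 24·182759 + 22225 = 4408441 → 158825666/4408441
APPEND 15: p_8 = 15·158825666 + 6584373 = 2388969363, q_8 = 15·4408441 + 182759 = 66309374 → 2388969363/66309374
APPEND 23: p_9 = 23·2388969363 + 158825666 = 55105121015, q_9 = 23·66309374 + 4408441 = 1529524043 → 55105121015/1529524043
APPEND 14: p_10 = 14·55105121015 + 2388969363 = 773860663573, q_10 = 14·1529524043 + 66309374 = 21479645976 → 773860663573/21479645976
APPEND 26: p_11 = 26·773860663573 + 55105121015 = 20175482373913, q_11 = 26·21479645976 + 1529524043 = 560000319419 → 20175482373913/560000319419
APPEND 38: p_12 = 38·20175482373913 + 773860663573 = 767442190872267, q_12 = 38·560000319419 + 21479645976 = 21301491783898 → 767442190872267/21301491783898

36/1
1297/36
6521/181
86070/2389
800714/22225
6584373/182759
158825666/4408441
2388969363/66309374
20175482373913/560000319419
767442190872267/21301491783898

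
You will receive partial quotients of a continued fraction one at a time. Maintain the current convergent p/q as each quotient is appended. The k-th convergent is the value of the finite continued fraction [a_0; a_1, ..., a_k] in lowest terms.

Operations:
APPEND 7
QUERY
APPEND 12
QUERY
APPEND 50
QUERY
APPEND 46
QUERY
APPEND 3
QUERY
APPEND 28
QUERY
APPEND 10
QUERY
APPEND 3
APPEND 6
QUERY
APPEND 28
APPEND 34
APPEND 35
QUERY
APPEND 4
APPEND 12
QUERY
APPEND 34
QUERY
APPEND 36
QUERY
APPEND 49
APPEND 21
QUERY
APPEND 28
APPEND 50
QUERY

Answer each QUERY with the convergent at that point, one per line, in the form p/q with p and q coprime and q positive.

7/1
85/12
4257/601
195907/27658
591978/83575
16771291/2367758
168304888/23761155
3298420618/465668493
110732503463099/15633129908412
5463826255748939/771378800097120
186216183841487746/26289858009151139
6709246444549307795/947206267129538124
6914434377746458271516/976174542161616441639
9703569527821125916878966/1369942503415792460696989

APPEND 7: p_0 = 7·1 + 0 = 7, q_0 = 7·0 + 1 = 1 → 7/1
APPEND 12: p_1 = 12·7 + 1 = 85, q_1 = 12·1 + 0 = 12 → 85/12
APPEND 50: p_2 = 50·85 + 7 = 4257, q_2 = 50·12 + 1 = 601 → 4257/601
APPEND 46: p_3 = 46·4257 + 85 = 195907, q_3 = 46·601 + 12 = 27658 → 195907/27658
APPEND 3: p_4 = 3·195907 + 4257 = 591978, q_4 = 3·27658 + 601 = 83575 → 591978/83575
APPEND 28: p_5 = 28·591978 + 195907 = 16771291, q_5 = 28·83575 + 27658 = 2367758 → 16771291/2367758
APPEND 10: p_6 = 10·16771291 + 591978 = 168304888, q_6 = 10·2367758 + 83575 = 23761155 → 168304888/23761155
APPEND 3: p_7 = 3·168304888 + 16771291 = 521685955, q_7 = 3·23761155 + 2367758 = 73651223 → 521685955/73651223
APPEND 6: p_8 = 6·521685955 + 168304888 = 3298420618, q_8 = 6·73651223 + 23761155 = 465668493 → 3298420618/465668493
APPEND 28: p_9 = 28·3298420618 + 521685955 = 92877463259, q_9 = 28·465668493 + 73651223 = 13112369027 → 92877463259/13112369027
APPEND 34: p_10 = 34·92877463259 + 3298420618 = 3161132171424, q_10 = 34·13112369027 + 465668493 = 446286215411 → 3161132171424/446286215411
APPEND 35: p_11 = 35·3161132171424 + 92877463259 = 110732503463099, q_11 = 35·446286215411 + 13112369027 = 15633129908412 → 110732503463099/15633129908412
APPEND 4: p_12 = 4·110732503463099 + 3161132171424 = 446091146023820, q_12 = 4·15633129908412 + 446286215411 = 62978805849059 → 446091146023820/62978805849059
APPEND 12: p_13 = 12·446091146023820 + 110732503463099 = 5463826255748939, q_13 = 12·62978805849059 + 15633129908412 = 771378800097120 → 5463826255748939/771378800097120
APPEND 34: p_14 = 34·5463826255748939 + 446091146023820 = 186216183841487746, q_14 = 34·771378800097120 + 62978805849059 = 26289858009151139 → 186216183841487746/26289858009151139
APPEND 36: p_15 = 36·186216183841487746 + 5463826255748939 = 6709246444549307795, q_15 = 36·26289858009151139 + 771378800097120 = 947206267129538124 → 6709246444549307795/947206267129538124
APPEND 49: p_16 = 49·6709246444549307795 + 186216183841487746 = 328939291966757569701, q_16 = 49·947206267129538124 + 26289858009151139 = 46439396947356519215 → 328939291966757569701/46439396947356519215
APPEND 21: p_17 = 21·328939291966757569701 + 6709246444549307795 = 6914434377746458271516, q_17 = 21·46439396947356519215 + 947206267129538124 = 976174542161616441639 → 6914434377746458271516/976174542161616441639
APPEND 28: p_18 = 28·6914434377746458271516 + 328939291966757569701 = 193933101868867589172149, q_18 = 28·976174542161616441639 + 46439396947356519215 = 27379326577472616885107 → 193933101868867589172149/27379326577472616885107
APPEND 50: p_19 = 50·193933101868867589172149 + 6914434377746458271516 = 9703569527821125916878966, q_19 = 50·27379326577472616885107 + 976174542161616441639 = 1369942503415792460696989 → 9703569527821125916878966/1369942503415792460696989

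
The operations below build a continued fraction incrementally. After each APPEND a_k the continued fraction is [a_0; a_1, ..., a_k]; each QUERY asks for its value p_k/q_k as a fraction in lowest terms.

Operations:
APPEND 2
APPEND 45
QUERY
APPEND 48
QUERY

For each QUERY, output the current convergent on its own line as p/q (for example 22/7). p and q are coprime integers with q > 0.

APPEND 2: p_0 = 2·1 + 0 = 2, q_0 = 2·0 + 1 = 1 → 2/1
APPEND 45: p_1 = 45·2 + 1 = 91, q_1 = 45·1 + 0 = 45 → 91/45
APPEND 48: p_2 = 48·91 + 2 = 4370, q_2 = 48·45 + 1 = 2161 → 4370/2161

91/45
4370/2161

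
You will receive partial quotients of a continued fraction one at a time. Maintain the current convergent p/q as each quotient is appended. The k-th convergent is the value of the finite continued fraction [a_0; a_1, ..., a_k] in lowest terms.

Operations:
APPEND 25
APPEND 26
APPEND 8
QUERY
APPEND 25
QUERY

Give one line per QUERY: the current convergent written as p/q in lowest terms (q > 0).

5233/209
131476/5251

APPEND 25: p_0 = 25·1 + 0 = 25, q_0 = 25·0 + 1 = 1 → 25/1
APPEND 26: p_1 = 26·25 + 1 = 651, q_1 = 26·1 + 0 = 26 → 651/26
APPEND 8: p_2 = 8·651 + 25 = 5233, q_2 = 8·26 + 1 = 209 → 5233/209
APPEND 25: p_3 = 25·5233 + 651 = 131476, q_3 = 25·209 + 26 = 5251 → 131476/5251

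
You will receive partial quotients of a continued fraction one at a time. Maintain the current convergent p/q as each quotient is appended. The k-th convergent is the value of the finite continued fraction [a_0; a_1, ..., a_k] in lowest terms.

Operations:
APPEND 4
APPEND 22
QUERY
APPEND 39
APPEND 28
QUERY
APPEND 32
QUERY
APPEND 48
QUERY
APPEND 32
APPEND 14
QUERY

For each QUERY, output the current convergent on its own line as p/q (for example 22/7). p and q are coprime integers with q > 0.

89/22
97389/24074
3119923/771227
149853693/37042970
67327987079/16643090708

APPEND 4: p_0 = 4·1 + 0 = 4, q_0 = 4·0 + 1 = 1 → 4/1
APPEND 22: p_1 = 22·4 + 1 = 89, q_1 = 22·1 + 0 = 22 → 89/22
APPEND 39: p_2 = 39·89 + 4 = 3475, q_2 = 39·22 + 1 = 859 → 3475/859
APPEND 28: p_3 = 28·3475 + 89 = 97389, q_3 = 28·859 + 22 = 24074 → 97389/24074
APPEND 32: p_4 = 32·97389 + 3475 = 3119923, q_4 = 32·24074 + 859 = 771227 → 3119923/771227
APPEND 48: p_5 = 48·3119923 + 97389 = 149853693, q_5 = 48·771227 + 24074 = 37042970 → 149853693/37042970
APPEND 32: p_6 = 32·149853693 + 3119923 = 4798438099, q_6 = 32·37042970 + 771227 = 1186146267 → 4798438099/1186146267
APPEND 14: p_7 = 14·4798438099 + 149853693 = 67327987079, q_7 = 14·1186146267 + 37042970 = 16643090708 → 67327987079/16643090708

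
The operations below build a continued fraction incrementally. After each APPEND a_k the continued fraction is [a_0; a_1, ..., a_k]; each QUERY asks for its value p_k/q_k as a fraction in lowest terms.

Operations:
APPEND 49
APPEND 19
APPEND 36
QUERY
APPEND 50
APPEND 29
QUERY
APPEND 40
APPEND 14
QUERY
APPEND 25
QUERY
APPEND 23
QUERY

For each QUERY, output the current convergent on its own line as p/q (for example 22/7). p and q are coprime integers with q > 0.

APPEND 49: p_0 = 49·1 + 0 = 49, q_0 = 49·0 + 1 = 1 → 49/1
APPEND 19: p_1 = 19·49 + 1 = 932, q_1 = 19·1 + 0 = 19 → 932/19
APPEND 36: p_2 = 36·932 + 49 = 33601, q_2 = 36·19 + 1 = 685 → 33601/685
APPEND 50: p_3 = 50·33601 + 932 = 1680982, q_3 = 50·685 + 19 = 34269 → 1680982/34269
APPEND 29: p_4 = 29·1680982 + 33601 = 48782079, q_4 = 29·34269 + 685 = 994486 → 48782079/994486
APPEND 40: p_5 = 40·48782079 + 1680982 = 1952964142, q_5 = 40·994486 + 34269 = 39813709 → 1952964142/39813709
APPEND 14: p_6 = 14·1952964142 + 48782079 = 27390280067, q_6 = 14·39813709 + 994486 = 558386412 → 27390280067/558386412
APPEND 25: p_7 = 25·27390280067 + 1952964142 = 686709965817, q_7 = 25·558386412 + 39813709 = 13999474009 → 686709965817/13999474009
APPEND 23: p_8 = 23·686709965817 + 27390280067 = 15821719493858, q_8 = 23·13999474009 + 558386412 = 322546288619 → 15821719493858/322546288619

33601/685
48782079/994486
27390280067/558386412
686709965817/13999474009
15821719493858/322546288619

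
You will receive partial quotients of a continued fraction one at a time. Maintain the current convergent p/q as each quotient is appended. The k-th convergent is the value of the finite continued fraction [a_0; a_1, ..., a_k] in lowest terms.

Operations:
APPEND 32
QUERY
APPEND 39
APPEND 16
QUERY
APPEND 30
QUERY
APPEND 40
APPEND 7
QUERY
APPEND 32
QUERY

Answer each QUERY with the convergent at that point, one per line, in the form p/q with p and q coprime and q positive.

32/1
20016/625
601729/18789
169225961/5284084
5439319928/169842873

APPEND 32: p_0 = 32·1 + 0 = 32, q_0 = 32·0 + 1 = 1 → 32/1
APPEND 39: p_1 = 39·32 + 1 = 1249, q_1 = 39·1 + 0 = 39 → 1249/39
APPEND 16: p_2 = 16·1249 + 32 = 20016, q_2 = 16·39 + 1 = 625 → 20016/625
APPEND 30: p_3 = 30·20016 + 1249 = 601729, q_3 = 30·625 + 39 = 18789 → 601729/18789
APPEND 40: p_4 = 40·601729 + 20016 = 24089176, q_4 = 40·18789 + 625 = 752185 → 24089176/752185
APPEND 7: p_5 = 7·24089176 + 601729 = 169225961, q_5 = 7·752185 + 18789 = 5284084 → 169225961/5284084
APPEND 32: p_6 = 32·169225961 + 24089176 = 5439319928, q_6 = 32·5284084 + 752185 = 169842873 → 5439319928/169842873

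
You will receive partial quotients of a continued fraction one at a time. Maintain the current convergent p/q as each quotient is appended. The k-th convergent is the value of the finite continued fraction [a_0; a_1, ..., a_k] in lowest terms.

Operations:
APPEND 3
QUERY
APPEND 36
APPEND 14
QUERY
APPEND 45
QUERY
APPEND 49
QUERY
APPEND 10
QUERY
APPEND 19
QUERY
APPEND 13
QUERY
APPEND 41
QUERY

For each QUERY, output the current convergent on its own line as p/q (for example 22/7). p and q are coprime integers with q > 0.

3/1
1529/505
68914/22761
3378315/1115794
33852064/11180701
646567531/213549113
8439229967/2787319170
346654996178/114493635083

APPEND 3: p_0 = 3·1 + 0 = 3, q_0 = 3·0 + 1 = 1 → 3/1
APPEND 36: p_1 = 36·3 + 1 = 109, q_1 = 36·1 + 0 = 36 → 109/36
APPEND 14: p_2 = 14·109 + 3 = 1529, q_2 = 14·36 + 1 = 505 → 1529/505
APPEND 45: p_3 = 45·1529 + 109 = 68914, q_3 = 45·505 + 36 = 22761 → 68914/22761
APPEND 49: p_4 = 49·68914 + 1529 = 3378315, q_4 = 49·22761 + 505 = 1115794 → 3378315/1115794
APPEND 10: p_5 = 10·3378315 + 68914 = 33852064, q_5 = 10·1115794 + 22761 = 11180701 → 33852064/11180701
APPEND 19: p_6 = 19·33852064 + 3378315 = 646567531, q_6 = 19·11180701 + 1115794 = 213549113 → 646567531/213549113
APPEND 13: p_7 = 13·646567531 + 33852064 = 8439229967, q_7 = 13·213549113 + 11180701 = 2787319170 → 8439229967/2787319170
APPEND 41: p_8 = 41·8439229967 + 646567531 = 346654996178, q_8 = 41·2787319170 + 213549113 = 114493635083 → 346654996178/114493635083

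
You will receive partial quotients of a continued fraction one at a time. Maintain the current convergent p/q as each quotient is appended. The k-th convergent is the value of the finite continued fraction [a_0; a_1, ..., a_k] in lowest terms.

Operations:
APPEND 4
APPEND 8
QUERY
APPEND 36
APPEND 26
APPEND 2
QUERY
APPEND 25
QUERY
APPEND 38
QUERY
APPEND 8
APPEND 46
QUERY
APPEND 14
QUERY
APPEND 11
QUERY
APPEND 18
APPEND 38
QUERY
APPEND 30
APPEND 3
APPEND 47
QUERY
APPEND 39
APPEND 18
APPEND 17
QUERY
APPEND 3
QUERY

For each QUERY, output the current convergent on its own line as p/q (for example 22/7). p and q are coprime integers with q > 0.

APPEND 4: p_0 = 4·1 + 0 = 4, q_0 = 4·0 + 1 = 1 → 4/1
APPEND 8: p_1 = 8·4 + 1 = 33, q_1 = 8·1 + 0 = 8 → 33/8
APPEND 36: p_2 = 36·33 + 4 = 1192, q_2 = 36·8 + 1 = 289 → 1192/289
APPEND 26: p_3 = 26·1192 + 33 = 31025, q_3 = 26·289 + 8 = 7522 → 31025/7522
APPEND 2: p_4 = 2·31025 + 1192 = 63242, q_4 = 2·7522 + 289 = 15333 → 63242/15333
APPEND 25: p_5 = 25·63242 + 31025 = 1612075, q_5 = 25·15333 + 7522 = 390847 → 1612075/390847
APPEND 38: p_6 = 38·1612075 + 63242 = 61322092, q_6 = 38·390847 + 15333 = 14867519 → 61322092/14867519
APPEND 8: p_7 = 8·61322092 + 1612075 = 492188811, q_7 = 8·14867519 + 390847 = 119330999 → 492188811/119330999
APPEND 46: p_8 = 46·492188811 + 61322092 = 22702007398, q_8 = 46·119330999 + 14867519 = 5504093473 → 22702007398/5504093473
APPEND 14: p_9 = 14·22702007398 + 492188811 = 318320292383, q_9 = 14·5504093473 + 119330999 = 77176639621 → 318320292383/77176639621
APPEND 11: p_10 = 11·318320292383 + 22702007398 = 3524225223611, q_10 = 11·77176639621 + 5504093473 = 854447129304 → 3524225223611/854447129304
APPEND 18: p_11 = 18·3524225223611 + 318320292383 = 63754374317381, q_11 = 18·854447129304 + 77176639621 = 15457224967093 → 63754374317381/15457224967093
APPEND 38: p_12 = 38·63754374317381 + 3524225223611 = 2426190449284089, q_12 = 38·15457224967093 + 854447129304 = 588228995878838 → 2426190449284089/588228995878838
APPEND 30: p_13 = 30·2426190449284089 + 63754374317381 = 72849467852840051, q_13 = 30·588228995878838 + 15457224967093 = 17662327101332233 → 72849467852840051/17662327101332233
APPEND 3: p_14 = 3·72849467852840051 + 2426190449284089 = 220974594007804242, q_14 = 3·17662327101332233 + 588228995878838 = 53575210299875537 → 220974594007804242/53575210299875537
APPEND 47: p_15 = 47·220974594007804242 + 72849467852840051 = 10458655386219639425, q_15 = 47·53575210299875537 + 17662327101332233 = 2535697211195482472 → 10458655386219639425/2535697211195482472
APPEND 39: p_16 = 39·10458655386219639425 + 220974594007804242 = 408108534656573741817, q_16 = 39·2535697211195482472 + 53575210299875537 = 98945766446923691945 → 408108534656573741817/98945766446923691945
APPEND 18: p_17 = 18·408108534656573741817 + 10458655386219639425 = 7356412279204546992131, q_17 = 18·98945766446923691945 + 2535697211195482472 = 1783559493255821937482 → 7356412279204546992131/1783559493255821937482
APPEND 17: p_18 = 17·7356412279204546992131 + 408108534656573741817 = 125467117281133872608044, q_18 = 17·1783559493255821937482 + 98945766446923691945 = 30419457151795896629139 → 125467117281133872608044/30419457151795896629139
APPEND 3: p_19 = 3·125467117281133872608044 + 7356412279204546992131 = 383757764122606164816263, q_19 = 3·30419457151795896629139 + 1783559493255821937482 = 93041930948643511824899 → 383757764122606164816263/93041930948643511824899

33/8
63242/15333
1612075/390847
61322092/14867519
22702007398/5504093473
318320292383/77176639621
3524225223611/854447129304
2426190449284089/588228995878838
10458655386219639425/2535697211195482472
125467117281133872608044/30419457151795896629139
383757764122606164816263/93041930948643511824899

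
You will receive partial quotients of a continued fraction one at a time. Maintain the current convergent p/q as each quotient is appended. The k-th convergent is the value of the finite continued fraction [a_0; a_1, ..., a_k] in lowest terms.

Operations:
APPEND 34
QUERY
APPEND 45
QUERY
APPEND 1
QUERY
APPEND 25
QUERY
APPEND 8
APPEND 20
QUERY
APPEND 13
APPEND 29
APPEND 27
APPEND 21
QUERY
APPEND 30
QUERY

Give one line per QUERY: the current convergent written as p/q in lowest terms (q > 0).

34/1
1531/45
1565/46
40656/1195
6576916/193315
1419275797741/41716710513
42645739658226/1253484332479

APPEND 34: p_0 = 34·1 + 0 = 34, q_0 = 34·0 + 1 = 1 → 34/1
APPEND 45: p_1 = 45·34 + 1 = 1531, q_1 = 45·1 + 0 = 45 → 1531/45
APPEND 1: p_2 = 1·1531 + 34 = 1565, q_2 = 1·45 + 1 = 46 → 1565/46
APPEND 25: p_3 = 25·1565 + 1531 = 40656, q_3 = 25·46 + 45 = 1195 → 40656/1195
APPEND 8: p_4 = 8·40656 + 1565 = 326813, q_4 = 8·1195 + 46 = 9606 → 326813/9606
APPEND 20: p_5 = 20·326813 + 40656 = 6576916, q_5 = 20·9606 + 1195 = 193315 → 6576916/193315
APPEND 13: p_6 = 13·6576916 + 326813 = 85826721, q_6 = 13·193315 + 9606 = 2522701 → 85826721/2522701
APPEND 29: p_7 = 29·85826721 + 6576916 = 2495551825, q_7 = 29·2522701 + 193315 = 73351644 → 2495551825/73351644
APPEND 27: p_8 = 27·2495551825 + 85826721 = 67465725996, q_8 = 27·73351644 + 2522701 = 1983017089 → 67465725996/1983017089
APPEND 21: p_9 = 21·67465725996 + 2495551825 = 1419275797741, q_9 = 21·1983017089 + 73351644 = 41716710513 → 1419275797741/41716710513
APPEND 30: p_10 = 30·1419275797741 + 67465725996 = 42645739658226, q_10 = 30·41716710513 + 1983017089 = 1253484332479 → 42645739658226/1253484332479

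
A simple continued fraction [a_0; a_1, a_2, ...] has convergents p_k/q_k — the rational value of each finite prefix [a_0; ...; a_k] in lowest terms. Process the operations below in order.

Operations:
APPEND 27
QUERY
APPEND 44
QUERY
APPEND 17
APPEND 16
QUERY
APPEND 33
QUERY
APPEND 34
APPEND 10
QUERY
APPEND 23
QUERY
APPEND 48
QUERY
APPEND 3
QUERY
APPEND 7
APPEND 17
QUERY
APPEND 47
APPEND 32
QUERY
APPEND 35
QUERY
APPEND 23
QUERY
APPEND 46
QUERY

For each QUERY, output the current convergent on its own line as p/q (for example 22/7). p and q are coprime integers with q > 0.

APPEND 27: p_0 = 27·1 + 0 = 27, q_0 = 27·0 + 1 = 1 → 27/1
APPEND 44: p_1 = 44·27 + 1 = 1189, q_1 = 44·1 + 0 = 44 → 1189/44
APPEND 17: p_2 = 17·1189 + 27 = 20240, q_2 = 17·44 + 1 = 749 → 20240/749
APPEND 16: p_3 = 16·20240 + 1189 = 325029, q_3 = 16·749 + 44 = 12028 → 325029/12028
APPEND 33: p_4 = 33·325029 + 20240 = 10746197, q_4 = 33·12028 + 749 = 397673 → 10746197/397673
APPEND 34: p_5 = 34·10746197 + 325029 = 365695727, q_5 = 34·397673 + 12028 = 13532910 → 365695727/13532910
APPEND 10: p_6 = 10·365695727 + 10746197 = 3667703467, q_6 = 10·13532910 + 397673 = 135726773 → 3667703467/135726773
APPEND 23: p_7 = 23·3667703467 + 365695727 = 84722875468, q_7 = 23·135726773 + 13532910 = 3135248689 → 84722875468/3135248689
APPEND 48: p_8 = 48·84722875468 + 3667703467 = 4070365725931, q_8 = 48·3135248689 + 135726773 = 150627663845 → 4070365725931/150627663845
APPEND 3: p_9 = 3·4070365725931 + 84722875468 = 12295820053261, q_9 = 3·150627663845 + 3135248689 = 455018240224 → 12295820053261/455018240224
APPEND 7: p_10 = 7·12295820053261 + 4070365725931 = 90141106098758, q_10 = 7·455018240224 + 150627663845 = 3335755345413 → 90141106098758/3335755345413
APPEND 17: p_11 = 17·90141106098758 + 12295820053261 = 1544694623732147, q_11 = 17·3335755345413 + 455018240224 = 57162859112245 → 1544694623732147/57162859112245
APPEND 47: p_12 = 47·1544694623732147 + 90141106098758 = 72690788421509667, q_12 = 47·57162859112245 + 3335755345413 = 2689990133620928 → 72690788421509667/2689990133620928
APPEND 32: p_13 = 32·72690788421509667 + 1544694623732147 = 2327649924112041491, q_13 = 32·2689990133620928 + 57162859112245 = 86136847134981941 → 2327649924112041491/86136847134981941
APPEND 35: p_14 = 35·2327649924112041491 + 72690788421509667 = 81540438132342961852, q_14 = 35·86136847134981941 + 2689990133620928 = 3017479639857988863 → 81540438132342961852/3017479639857988863
APPEND 23: p_15 = 23·81540438132342961852 + 2327649924112041491 = 1877757726968000164087, q_15 = 23·3017479639857988863 + 86136847134981941 = 69488168563868725790 → 1877757726968000164087/69488168563868725790
APPEND 46: p_16 = 46·1877757726968000164087 + 81540438132342961852 = 86458395878660350509854, q_16 = 46·69488168563868725790 + 3017479639857988863 = 3199473233577819375203 → 86458395878660350509854/3199473233577819375203

27/1
1189/44
325029/12028
10746197/397673
3667703467/135726773
84722875468/3135248689
4070365725931/150627663845
12295820053261/455018240224
1544694623732147/57162859112245
2327649924112041491/86136847134981941
81540438132342961852/3017479639857988863
1877757726968000164087/69488168563868725790
86458395878660350509854/3199473233577819375203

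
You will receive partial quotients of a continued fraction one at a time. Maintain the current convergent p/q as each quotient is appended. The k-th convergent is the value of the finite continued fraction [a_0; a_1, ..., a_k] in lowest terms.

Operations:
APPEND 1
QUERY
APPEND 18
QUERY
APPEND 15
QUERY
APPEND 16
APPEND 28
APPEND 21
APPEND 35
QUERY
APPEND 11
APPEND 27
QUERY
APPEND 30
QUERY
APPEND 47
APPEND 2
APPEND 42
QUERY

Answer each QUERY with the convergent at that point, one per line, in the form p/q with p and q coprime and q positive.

APPEND 1: p_0 = 1·1 + 0 = 1, q_0 = 1·0 + 1 = 1 → 1/1
APPEND 18: p_1 = 18·1 + 1 = 19, q_1 = 18·1 + 0 = 18 → 19/18
APPEND 15: p_2 = 15·19 + 1 = 286, q_2 = 15·18 + 1 = 271 → 286/271
APPEND 16: p_3 = 16·286 + 19 = 4595, q_3 = 16·271 + 18 = 4354 → 4595/4354
APPEND 28: p_4 = 28·4595 + 286 = 128946, q_4 = 28·4354 + 271 = 122183 → 128946/122183
APPEND 21: p_5 = 21·128946 + 4595 = 2712461, q_5 = 21·122183 + 4354 = 2570197 → 2712461/2570197
APPEND 35: p_6 = 35·2712461 + 128946 = 95065081, q_6 = 35·2570197 + 122183 = 90079078 → 95065081/90079078
APPEND 11: p_7 = 11·95065081 + 2712461 = 1048428352, q_7 = 11·90079078 + 2570197 = 993440055 → 1048428352/993440055
APPEND 27: p_8 = 27·1048428352 + 95065081 = 28402630585, q_8 = 27·993440055 + 90079078 = 26912960563 → 28402630585/26912960563
APPEND 30: p_9 = 30·28402630585 + 1048428352 = 853127345902, q_9 = 30·26912960563 + 993440055 = 808382256945 → 853127345902/808382256945
APPEND 47: p_10 = 47·853127345902 + 28402630585 = 40125387887979, q_10 = 47·808382256945 + 26912960563 = 38020879036978 → 40125387887979/38020879036978
APPEND 2: p_11 = 2·40125387887979 + 853127345902 = 81103903121860, q_11 = 2·38020879036978 + 808382256945 = 76850140330901 → 81103903121860/76850140330901
APPEND 42: p_12 = 42·81103903121860 + 40125387887979 = 3446489319006099, q_12 = 42·76850140330901 + 38020879036978 = 3265726772934820 → 3446489319006099/3265726772934820

1/1
19/18
286/271
95065081/90079078
28402630585/26912960563
853127345902/808382256945
3446489319006099/3265726772934820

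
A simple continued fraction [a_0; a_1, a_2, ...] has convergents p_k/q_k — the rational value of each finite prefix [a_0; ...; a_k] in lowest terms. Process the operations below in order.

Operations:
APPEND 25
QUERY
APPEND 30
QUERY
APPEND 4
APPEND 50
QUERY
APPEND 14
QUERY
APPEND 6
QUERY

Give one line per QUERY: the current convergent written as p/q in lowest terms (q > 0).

25/1
751/30
152201/6080
2133843/85241
12955259/517526

APPEND 25: p_0 = 25·1 + 0 = 25, q_0 = 25·0 + 1 = 1 → 25/1
APPEND 30: p_1 = 30·25 + 1 = 751, q_1 = 30·1 + 0 = 30 → 751/30
APPEND 4: p_2 = 4·751 + 25 = 3029, q_2 = 4·30 + 1 = 121 → 3029/121
APPEND 50: p_3 = 50·3029 + 751 = 152201, q_3 = 50·121 + 30 = 6080 → 152201/6080
APPEND 14: p_4 = 14·152201 + 3029 = 2133843, q_4 = 14·6080 + 121 = 85241 → 2133843/85241
APPEND 6: p_5 = 6·2133843 + 152201 = 12955259, q_5 = 6·85241 + 6080 = 517526 → 12955259/517526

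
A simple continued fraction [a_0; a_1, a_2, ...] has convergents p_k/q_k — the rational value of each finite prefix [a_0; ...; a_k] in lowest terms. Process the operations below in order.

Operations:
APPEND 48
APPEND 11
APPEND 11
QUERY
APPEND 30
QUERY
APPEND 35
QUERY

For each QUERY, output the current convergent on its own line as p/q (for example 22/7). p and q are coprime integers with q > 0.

5867/122
176539/3671
6184732/128607

APPEND 48: p_0 = 48·1 + 0 = 48, q_0 = 48·0 + 1 = 1 → 48/1
APPEND 11: p_1 = 11·48 + 1 = 529, q_1 = 11·1 + 0 = 11 → 529/11
APPEND 11: p_2 = 11·529 + 48 = 5867, q_2 = 11·11 + 1 = 122 → 5867/122
APPEND 30: p_3 = 30·5867 + 529 = 176539, q_3 = 30·122 + 11 = 3671 → 176539/3671
APPEND 35: p_4 = 35·176539 + 5867 = 6184732, q_4 = 35·3671 + 122 = 128607 → 6184732/128607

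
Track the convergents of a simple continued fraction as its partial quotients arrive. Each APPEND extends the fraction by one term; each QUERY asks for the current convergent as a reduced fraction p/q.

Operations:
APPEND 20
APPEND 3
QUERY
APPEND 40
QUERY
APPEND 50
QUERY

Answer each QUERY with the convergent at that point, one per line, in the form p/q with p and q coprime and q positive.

61/3
2460/121
123061/6053

APPEND 20: p_0 = 20·1 + 0 = 20, q_0 = 20·0 + 1 = 1 → 20/1
APPEND 3: p_1 = 3·20 + 1 = 61, q_1 = 3·1 + 0 = 3 → 61/3
APPEND 40: p_2 = 40·61 + 20 = 2460, q_2 = 40·3 + 1 = 121 → 2460/121
APPEND 50: p_3 = 50·2460 + 61 = 123061, q_3 = 50·121 + 3 = 6053 → 123061/6053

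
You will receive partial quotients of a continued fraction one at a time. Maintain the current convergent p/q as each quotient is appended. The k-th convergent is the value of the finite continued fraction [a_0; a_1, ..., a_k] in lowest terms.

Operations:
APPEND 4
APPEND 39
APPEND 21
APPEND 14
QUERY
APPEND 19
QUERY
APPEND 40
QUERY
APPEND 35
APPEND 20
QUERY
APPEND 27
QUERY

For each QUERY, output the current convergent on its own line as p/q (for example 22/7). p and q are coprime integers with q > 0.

APPEND 4: p_0 = 4·1 + 0 = 4, q_0 = 4·0 + 1 = 1 → 4/1
APPEND 39: p_1 = 39·4 + 1 = 157, q_1 = 39·1 + 0 = 39 → 157/39
APPEND 21: p_2 = 21·157 + 4 = 3301, q_2 = 21·39 + 1 = 820 → 3301/820
APPEND 14: p_3 = 14·3301 + 157 = 46371, q_3 = 14·820 + 39 = 11519 → 46371/11519
APPEND 19: p_4 = 19·46371 + 3301 = 884350, q_4 = 19·11519 + 820 = 219681 → 884350/219681
APPEND 40: p_5 = 40·884350 + 46371 = 35420371, q_5 = 40·219681 + 11519 = 8798759 → 35420371/8798759
APPEND 35: p_6 = 35·35420371 + 884350 = 1240597335, q_6 = 35·8798759 + 219681 = 308176246 → 1240597335/308176246
APPEND 20: p_7 = 20·1240597335 + 35420371 = 24847367071, q_7 = 20·308176246 + 8798759 = 6172323679 → 24847367071/6172323679
APPEND 27: p_8 = 27·24847367071 + 1240597335 = 672119508252, q_8 = 27·6172323679 + 308176246 = 166960915579 → 672119508252/166960915579

46371/11519
884350/219681
35420371/8798759
24847367071/6172323679
672119508252/166960915579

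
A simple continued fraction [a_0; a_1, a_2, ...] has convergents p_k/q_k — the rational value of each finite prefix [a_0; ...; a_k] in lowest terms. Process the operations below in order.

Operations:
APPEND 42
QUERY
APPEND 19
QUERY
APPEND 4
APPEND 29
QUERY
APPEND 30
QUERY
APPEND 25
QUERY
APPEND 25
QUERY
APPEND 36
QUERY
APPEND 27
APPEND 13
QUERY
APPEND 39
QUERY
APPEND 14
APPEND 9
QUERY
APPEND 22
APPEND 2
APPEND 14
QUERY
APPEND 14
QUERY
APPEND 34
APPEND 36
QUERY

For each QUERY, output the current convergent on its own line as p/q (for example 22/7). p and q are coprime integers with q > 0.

42/1
799/19
94701/2252
2844268/67637
71201401/1693177
1782879293/42397062
64254855949/1527987409
22640886724857/538402729774
884731246259339/21039004518291
112564636255459766/2676799198390923
73752000310256079919/1753830526864471388
1037618230731749519542/24674673508962162663
1273737404657562380316034/30289612947445770232143

APPEND 42: p_0 = 42·1 + 0 = 42, q_0 = 42·0 + 1 = 1 → 42/1
APPEND 19: p_1 = 19·42 + 1 = 799, q_1 = 19·1 + 0 = 19 → 799/19
APPEND 4: p_2 = 4·799 + 42 = 3238, q_2 = 4·19 + 1 = 77 → 3238/77
APPEND 29: p_3 = 29·3238 + 799 = 94701, q_3 = 29·77 + 19 = 2252 → 94701/2252
APPEND 30: p_4 = 30·94701 + 3238 = 2844268, q_4 = 30·2252 + 77 = 67637 → 2844268/67637
APPEND 25: p_5 = 25·2844268 + 94701 = 71201401, q_5 = 25·67637 + 2252 = 1693177 → 71201401/1693177
APPEND 25: p_6 = 25·71201401 + 2844268 = 1782879293, q_6 = 25·1693177 + 67637 = 42397062 → 1782879293/42397062
APPEND 36: p_7 = 36·1782879293 + 71201401 = 64254855949, q_7 = 36·42397062 + 1693177 = 1527987409 → 64254855949/1527987409
APPEND 27: p_8 = 27·64254855949 + 1782879293 = 1736663989916, q_8 = 27·1527987409 + 42397062 = 41298057105 → 1736663989916/41298057105
APPEND 13: p_9 = 13·1736663989916 + 64254855949 = 22640886724857, q_9 = 13·41298057105 + 1527987409 = 538402729774 → 22640886724857/538402729774
APPEND 39: p_10 = 39·22640886724857 + 1736663989916 = 884731246259339, q_10 = 39·538402729774 + 41298057105 = 21039004518291 → 884731246259339/21039004518291
APPEND 14: p_11 = 14·884731246259339 + 22640886724857 = 12408878334355603, q_11 = 14·21039004518291 + 538402729774 = 295084465985848 → 12408878334355603/295084465985848
APPEND 9: p_12 = 9·12408878334355603 + 884731246259339 = 112564636255459766, q_12 = 9·295084465985848 + 21039004518291 = 2676799198390923 → 112564636255459766/2676799198390923
APPEND 22: p_13 = 22·112564636255459766 + 12408878334355603 = 2488830875954470455, q_13 = 22·2676799198390923 + 295084465985848 = 59184666830586154 → 2488830875954470455/59184666830586154
APPEND 2: p_14 = 2·2488830875954470455 + 112564636255459766 = 5090226388164400676, q_14 = 2·59184666830586154 + 2676799198390923 = 121046132859563231 → 5090226388164400676/121046132859563231
APPEND 14: p_15 = 14·5090226388164400676 + 2488830875954470455 = 73752000310256079919, q_15 = 14·121046132859563231 + 59184666830586154 = 1753830526864471388 → 73752000310256079919/1753830526864471388
APPEND 14: p_16 = 14·73752000310256079919 + 5090226388164400676 = 1037618230731749519542, q_16 = 14·1753830526864471388 + 121046132859563231 = 24674673508962162663 → 1037618230731749519542/24674673508962162663
APPEND 34: p_17 = 34·1037618230731749519542 + 73752000310256079919 = 35352771845189739744347, q_17 = 34·24674673508962162663 + 1753830526864471388 = 840692729831578001930 → 35352771845189739744347/840692729831578001930
APPEND 36: p_18 = 36·35352771845189739744347 + 1037618230731749519542 = 1273737404657562380316034, q_18 = 36·840692729831578001930 + 24674673508962162663 = 30289612947445770232143 → 1273737404657562380316034/30289612947445770232143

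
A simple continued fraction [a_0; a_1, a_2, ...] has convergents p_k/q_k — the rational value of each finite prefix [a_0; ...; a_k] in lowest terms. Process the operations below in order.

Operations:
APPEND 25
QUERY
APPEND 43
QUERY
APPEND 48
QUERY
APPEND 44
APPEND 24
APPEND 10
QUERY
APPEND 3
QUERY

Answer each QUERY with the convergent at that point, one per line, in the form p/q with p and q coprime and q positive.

25/1
1076/43
51673/2065
548716538/21928273
1700793799/67968556

APPEND 25: p_0 = 25·1 + 0 = 25, q_0 = 25·0 + 1 = 1 → 25/1
APPEND 43: p_1 = 43·25 + 1 = 1076, q_1 = 43·1 + 0 = 43 → 1076/43
APPEND 48: p_2 = 48·1076 + 25 = 51673, q_2 = 48·43 + 1 = 2065 → 51673/2065
APPEND 44: p_3 = 44·51673 + 1076 = 2274688, q_3 = 44·2065 + 43 = 90903 → 2274688/90903
APPEND 24: p_4 = 24·2274688 + 51673 = 54644185, q_4 = 24·90903 + 2065 = 2183737 → 54644185/2183737
APPEND 10: p_5 = 10·54644185 + 2274688 = 548716538, q_5 = 10·2183737 + 90903 = 21928273 → 548716538/21928273
APPEND 3: p_6 = 3·548716538 + 54644185 = 1700793799, q_6 = 3·21928273 + 2183737 = 67968556 → 1700793799/67968556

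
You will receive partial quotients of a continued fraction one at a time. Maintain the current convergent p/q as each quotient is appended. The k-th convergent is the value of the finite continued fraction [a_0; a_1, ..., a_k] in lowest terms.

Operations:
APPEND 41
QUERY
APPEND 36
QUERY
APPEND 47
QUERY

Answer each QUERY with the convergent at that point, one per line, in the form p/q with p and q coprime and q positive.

APPEND 41: p_0 = 41·1 + 0 = 41, q_0 = 41·0 + 1 = 1 → 41/1
APPEND 36: p_1 = 36·41 + 1 = 1477, q_1 = 36·1 + 0 = 36 → 1477/36
APPEND 47: p_2 = 47·1477 + 41 = 69460, q_2 = 47·36 + 1 = 1693 → 69460/1693

41/1
1477/36
69460/1693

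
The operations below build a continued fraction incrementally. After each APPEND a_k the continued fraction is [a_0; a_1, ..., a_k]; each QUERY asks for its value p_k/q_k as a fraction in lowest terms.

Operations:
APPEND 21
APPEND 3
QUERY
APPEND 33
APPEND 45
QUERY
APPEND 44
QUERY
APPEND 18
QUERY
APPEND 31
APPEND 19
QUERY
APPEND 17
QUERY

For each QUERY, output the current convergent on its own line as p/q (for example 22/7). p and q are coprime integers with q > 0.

APPEND 21: p_0 = 21·1 + 0 = 21, q_0 = 21·0 + 1 = 1 → 21/1
APPEND 3: p_1 = 3·21 + 1 = 64, q_1 = 3·1 + 0 = 3 → 64/3
APPEND 33: p_2 = 33·64 + 21 = 2133, q_2 = 33·3 + 1 = 100 → 2133/100
APPEND 45: p_3 = 45·2133 + 64 = 96049, q_3 = 45·100 + 3 = 4503 → 96049/4503
APPEND 44: p_4 = 44·96049 + 2133 = 4228289, q_4 = 44·4503 + 100 = 198232 → 4228289/198232
APPEND 18: p_5 = 18·4228289 + 96049 = 76205251, q_5 = 18·198232 + 4503 = 3572679 → 76205251/3572679
APPEND 31: p_6 = 31·76205251 + 4228289 = 2366591070, q_6 = 31·3572679 + 198232 = 110951281 → 2366591070/110951281
APPEND 19: p_7 = 19·2366591070 + 76205251 = 45041435581, q_7 = 19·110951281 + 3572679 = 2111647018 → 45041435581/2111647018
APPEND 17: p_8 = 17·45041435581 + 2366591070 = 768070995947, q_8 = 17·2111647018 + 110951281 = 36008950587 → 768070995947/36008950587

64/3
96049/4503
4228289/198232
76205251/3572679
45041435581/2111647018
768070995947/36008950587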